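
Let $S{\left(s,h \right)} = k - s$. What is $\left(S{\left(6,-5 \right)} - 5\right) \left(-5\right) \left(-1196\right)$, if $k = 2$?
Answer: $-53820$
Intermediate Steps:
$S{\left(s,h \right)} = 2 - s$
$\left(S{\left(6,-5 \right)} - 5\right) \left(-5\right) \left(-1196\right) = \left(\left(2 - 6\right) - 5\right) \left(-5\right) \left(-1196\right) = \left(-4 - 5\right) \left(-5\right) \left(-1196\right) = \left(-9\right) \left(-5\right) \left(-1196\right) = 45 \left(-1196\right) = -53820$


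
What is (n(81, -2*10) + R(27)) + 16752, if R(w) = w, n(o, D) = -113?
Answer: 16666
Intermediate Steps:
(n(81, -2*10) + R(27)) + 16752 = (-113 + 27) + 16752 = -86 + 16752 = 16666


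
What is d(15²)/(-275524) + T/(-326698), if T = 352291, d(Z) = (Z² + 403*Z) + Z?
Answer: -71650279967/45006569876 ≈ -1.5920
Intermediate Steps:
d(Z) = Z² + 404*Z
d(15²)/(-275524) + T/(-326698) = (15²*(404 + 15²))/(-275524) + 352291/(-326698) = (225*(404 + 225))*(-1/275524) + 352291*(-1/326698) = (225*629)*(-1/275524) - 352291/326698 = 141525*(-1/275524) - 352291/326698 = -141525/275524 - 352291/326698 = -71650279967/45006569876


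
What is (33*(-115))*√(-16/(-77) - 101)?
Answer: -345*I*√597597/7 ≈ -38100.0*I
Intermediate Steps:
(33*(-115))*√(-16/(-77) - 101) = -3795*√(-16*(-1/77) - 101) = -3795*√(16/77 - 101) = -345*I*√597597/7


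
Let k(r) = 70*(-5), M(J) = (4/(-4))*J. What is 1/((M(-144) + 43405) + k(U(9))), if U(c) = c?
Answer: 1/43199 ≈ 2.3149e-5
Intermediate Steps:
M(J) = -J (M(J) = (4*(-¼))*J = -J)
k(r) = -350
1/((M(-144) + 43405) + k(U(9))) = 1/((-1*(-144) + 43405) - 350) = 1/((144 + 43405) - 350) = 1/(43549 - 350) = 1/43199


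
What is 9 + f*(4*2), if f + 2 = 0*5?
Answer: -7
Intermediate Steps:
f = -2 (f = -2 + 0*5 = -2 + 0 = -2)
9 + f*(4*2) = 9 - 8*2 = 9 - 2*8 = 9 - 16 = -7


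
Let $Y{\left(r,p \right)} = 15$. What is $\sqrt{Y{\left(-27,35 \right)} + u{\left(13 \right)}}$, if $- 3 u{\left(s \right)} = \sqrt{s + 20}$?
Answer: $\frac{\sqrt{135 - 3 \sqrt{33}}}{3} \approx 3.6173$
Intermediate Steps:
$u{\left(s \right)} = - \frac{\sqrt{20 + s}}{3}$ ($u{\left(s \right)} = - \frac{\sqrt{s + 20}}{3} = - \frac{\sqrt{20 + s}}{3}$)
$\sqrt{Y{\left(-27,35 \right)} + u{\left(13 \right)}} = \sqrt{15 - \frac{\sqrt{20 + 13}}{3}} = \sqrt{15 - \frac{\sqrt{33}}{3}}$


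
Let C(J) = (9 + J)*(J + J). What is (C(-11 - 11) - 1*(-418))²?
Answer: 980100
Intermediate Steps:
C(J) = 2*J*(9 + J) (C(J) = (9 + J)*(2*J) = 2*J*(9 + J))
(C(-11 - 11) - 1*(-418))² = (2*(-11 - 11)*(9 + (-11 - 11)) - 1*(-418))² = (2*(-22)*(9 - 22) + 418)² = (2*(-22)*(-13) + 418)² = (572 + 418)² = 990² = 980100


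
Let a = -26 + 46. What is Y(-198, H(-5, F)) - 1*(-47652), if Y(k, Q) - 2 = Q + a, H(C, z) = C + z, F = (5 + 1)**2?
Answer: 47705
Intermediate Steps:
a = 20
F = 36 (F = 6**2 = 36)
Y(k, Q) = 22 + Q (Y(k, Q) = 2 + (Q + 20) = 2 + (20 + Q) = 22 + Q)
Y(-198, H(-5, F)) - 1*(-47652) = (22 + (-5 + 36)) - 1*(-47652) = (22 + 31) + 47652 = 53 + 47652 = 47705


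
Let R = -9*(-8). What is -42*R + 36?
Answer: -2988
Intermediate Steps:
R = 72
-42*R + 36 = -42*72 + 36 = -3024 + 36 = -2988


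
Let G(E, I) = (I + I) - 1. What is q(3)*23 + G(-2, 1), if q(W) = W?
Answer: 70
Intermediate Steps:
G(E, I) = -1 + 2*I (G(E, I) = 2*I - 1 = -1 + 2*I)
q(3)*23 + G(-2, 1) = 3*23 + (-1 + 2*1) = 69 + (-1 + 2) = 69 + 1 = 70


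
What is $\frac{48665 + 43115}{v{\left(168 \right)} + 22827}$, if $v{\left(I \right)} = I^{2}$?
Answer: $\frac{7060}{3927} \approx 1.7978$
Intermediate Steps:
$\frac{48665 + 43115}{v{\left(168 \right)} + 22827} = \frac{48665 + 43115}{168^{2} + 22827} = \frac{91780}{28224 + 22827} = \frac{91780}{51051} = 91780 \cdot \frac{1}{51051} = \frac{7060}{3927}$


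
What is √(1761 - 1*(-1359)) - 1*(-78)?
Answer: 78 + 4*√195 ≈ 133.86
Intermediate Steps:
√(1761 - 1*(-1359)) - 1*(-78) = √(1761 + 1359) + 78 = √3120 + 78 = 4*√195 + 78 = 78 + 4*√195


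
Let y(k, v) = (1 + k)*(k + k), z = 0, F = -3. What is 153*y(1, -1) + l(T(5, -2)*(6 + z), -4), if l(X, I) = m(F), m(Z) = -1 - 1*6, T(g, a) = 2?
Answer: 605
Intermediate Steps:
m(Z) = -7 (m(Z) = -1 - 6 = -7)
l(X, I) = -7
y(k, v) = 2*k*(1 + k) (y(k, v) = (1 + k)*(2*k) = 2*k*(1 + k))
153*y(1, -1) + l(T(5, -2)*(6 + z), -4) = 153*(2*1*(1 + 1)) - 7 = 153*(2*1*2) - 7 = 153*4 - 7 = 612 - 7 = 605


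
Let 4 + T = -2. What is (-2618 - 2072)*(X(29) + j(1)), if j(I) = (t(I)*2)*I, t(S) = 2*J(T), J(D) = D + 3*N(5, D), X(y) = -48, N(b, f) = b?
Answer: 56280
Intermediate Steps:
T = -6 (T = -4 - 2 = -6)
J(D) = 15 + D (J(D) = D + 3*5 = D + 15 = 15 + D)
t(S) = 18 (t(S) = 2*(15 - 6) = 2*9 = 18)
j(I) = 36*I (j(I) = (18*2)*I = 36*I)
(-2618 - 2072)*(X(29) + j(1)) = (-2618 - 2072)*(-48 + 36*1) = -4690*(-48 + 36) = -4690*(-12) = 56280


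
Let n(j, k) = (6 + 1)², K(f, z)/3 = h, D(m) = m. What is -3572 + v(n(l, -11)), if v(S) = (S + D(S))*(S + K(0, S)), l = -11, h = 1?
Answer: 1524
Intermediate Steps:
K(f, z) = 3 (K(f, z) = 3*1 = 3)
n(j, k) = 49 (n(j, k) = 7² = 49)
v(S) = 2*S*(3 + S) (v(S) = (S + S)*(S + 3) = (2*S)*(3 + S) = 2*S*(3 + S))
-3572 + v(n(l, -11)) = -3572 + 2*49*(3 + 49) = -3572 + 2*49*52 = -3572 + 5096 = 1524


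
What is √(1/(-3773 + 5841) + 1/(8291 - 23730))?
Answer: √106726827273/15963926 ≈ 0.020464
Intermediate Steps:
√(1/(-3773 + 5841) + 1/(8291 - 23730)) = √(1/2068 + 1/(-15439)) = √(1/2068 - 1/15439) = √(13371/31927852) = √106726827273/15963926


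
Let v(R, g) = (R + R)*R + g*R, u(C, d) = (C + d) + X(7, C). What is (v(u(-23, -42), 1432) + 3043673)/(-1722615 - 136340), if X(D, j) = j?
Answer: -586629/371791 ≈ -1.5778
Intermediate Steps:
u(C, d) = d + 2*C (u(C, d) = (C + d) + C = d + 2*C)
v(R, g) = 2*R**2 + R*g (v(R, g) = (2*R)*R + R*g = 2*R**2 + R*g)
(v(u(-23, -42), 1432) + 3043673)/(-1722615 - 136340) = ((-42 + 2*(-23))*(1432 + 2*(-42 + 2*(-23))) + 3043673)/(-1722615 - 136340) = ((-42 - 46)*(1432 + 2*(-42 - 46)) + 3043673)/(-1858955) = (-88*(1432 + 2*(-88)) + 3043673)*(-1/1858955) = (-88*(1432 - 176) + 3043673)*(-1/1858955) = (-88*1256 + 3043673)*(-1/1858955) = (-110528 + 3043673)*(-1/1858955) = 2933145*(-1/1858955) = -586629/371791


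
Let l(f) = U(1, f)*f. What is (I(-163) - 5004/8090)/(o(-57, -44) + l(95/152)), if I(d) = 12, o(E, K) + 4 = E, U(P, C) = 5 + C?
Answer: -2946432/14881555 ≈ -0.19799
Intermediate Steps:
o(E, K) = -4 + E
l(f) = f*(5 + f) (l(f) = (5 + f)*f = f*(5 + f))
(I(-163) - 5004/8090)/(o(-57, -44) + l(95/152)) = (12 - 5004/8090)/((-4 - 57) + (95/152)*(5 + 95/152)) = (12 - 5004*1/8090)/(-61 + (95*(1/152))*(5 + 95*(1/152))) = (12 - 2502/4045)/(-61 + 5*(5 + 5/8)/8) = 46038/(4045*(-61 + (5/8)*(45/8))) = 46038/(4045*(-61 + 225/64)) = 46038/(4045*(-3679/64)) = (46038/4045)*(-64/3679) = -2946432/14881555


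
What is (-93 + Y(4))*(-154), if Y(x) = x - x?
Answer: 14322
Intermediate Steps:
Y(x) = 0
(-93 + Y(4))*(-154) = (-93 + 0)*(-154) = -93*(-154) = 14322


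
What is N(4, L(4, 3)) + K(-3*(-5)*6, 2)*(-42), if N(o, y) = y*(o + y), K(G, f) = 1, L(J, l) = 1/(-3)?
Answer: -389/9 ≈ -43.222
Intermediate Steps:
L(J, l) = -⅓
N(4, L(4, 3)) + K(-3*(-5)*6, 2)*(-42) = -(4 - ⅓)/3 + 1*(-42) = -⅓*11/3 - 42 = -11/9 - 42 = -389/9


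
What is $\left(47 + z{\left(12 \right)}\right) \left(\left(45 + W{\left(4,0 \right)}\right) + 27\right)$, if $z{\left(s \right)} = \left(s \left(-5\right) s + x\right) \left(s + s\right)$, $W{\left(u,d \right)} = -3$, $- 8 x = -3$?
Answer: $-1188456$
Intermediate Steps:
$x = \frac{3}{8}$ ($x = \left(- \frac{1}{8}\right) \left(-3\right) = \frac{3}{8} \approx 0.375$)
$z{\left(s \right)} = 2 s \left(\frac{3}{8} - 5 s^{2}\right)$ ($z{\left(s \right)} = \left(s \left(-5\right) s + \frac{3}{8}\right) \left(s + s\right) = \left(- 5 s s + \frac{3}{8}\right) 2 s = \left(- 5 s^{2} + \frac{3}{8}\right) 2 s = \left(\frac{3}{8} - 5 s^{2}\right) 2 s = 2 s \left(\frac{3}{8} - 5 s^{2}\right)$)
$\left(47 + z{\left(12 \right)}\right) \left(\left(45 + W{\left(4,0 \right)}\right) + 27\right) = \left(47 + \frac{1}{4} \cdot 12 \left(3 - 40 \cdot 12^{2}\right)\right) \left(\left(45 - 3\right) + 27\right) = \left(47 + \frac{1}{4} \cdot 12 \left(3 - 5760\right)\right) \left(42 + 27\right) = \left(47 + \frac{1}{4} \cdot 12 \left(3 - 5760\right)\right) 69 = \left(47 + \frac{1}{4} \cdot 12 \left(-5757\right)\right) 69 = \left(47 - 17271\right) 69 = \left(-17224\right) 69 = -1188456$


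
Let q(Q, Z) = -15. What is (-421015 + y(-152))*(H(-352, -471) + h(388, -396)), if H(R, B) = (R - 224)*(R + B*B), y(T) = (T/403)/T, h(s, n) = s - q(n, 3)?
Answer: 21645911910008484/403 ≈ 5.3712e+13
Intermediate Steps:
h(s, n) = 15 + s (h(s, n) = s - 1*(-15) = s + 15 = 15 + s)
y(T) = 1/403 (y(T) = (T*(1/403))/T = (T/403)/T = 1/403)
H(R, B) = (-224 + R)*(R + B²)
(-421015 + y(-152))*(H(-352, -471) + h(388, -396)) = (-421015 + 1/403)*(((-352)² - 224*(-352) - 224*(-471)² - 352*(-471)²) + (15 + 388)) = -169669044*((123904 + 78848 - 224*221841 - 352*221841) + 403)/403 = -169669044*((123904 + 78848 - 49692384 - 78088032) + 403)/403 = -169669044*(-127577664 + 403)/403 = -169669044/403*(-127577261) = 21645911910008484/403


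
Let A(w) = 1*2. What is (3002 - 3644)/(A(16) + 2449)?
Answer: -214/817 ≈ -0.26193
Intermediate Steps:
A(w) = 2
(3002 - 3644)/(A(16) + 2449) = (3002 - 3644)/(2 + 2449) = -642/2451 = -642*1/2451 = -214/817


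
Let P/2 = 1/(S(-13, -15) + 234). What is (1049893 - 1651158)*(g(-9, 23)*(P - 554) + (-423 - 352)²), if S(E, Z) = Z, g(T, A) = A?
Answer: -77410718025095/219 ≈ -3.5347e+11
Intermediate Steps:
P = 2/219 (P = 2/(-15 + 234) = 2/219 ≈ 0.0091324)
(1049893 - 1651158)*(g(-9, 23)*(P - 554) + (-423 - 352)²) = (1049893 - 1651158)*(23*(2/219 - 554) + (-423 - 352)²) = -601265*(23*(-121324/219) + (-775)²) = -601265*(-2790452/219 + 600625) = -601265*128746423/219 = -77410718025095/219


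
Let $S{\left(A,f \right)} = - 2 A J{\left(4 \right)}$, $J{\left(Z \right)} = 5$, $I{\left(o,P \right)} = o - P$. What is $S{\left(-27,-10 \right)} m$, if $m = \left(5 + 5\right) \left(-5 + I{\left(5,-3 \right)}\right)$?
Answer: $8100$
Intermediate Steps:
$S{\left(A,f \right)} = - 10 A$ ($S{\left(A,f \right)} = - 2 A 5 = - 10 A$)
$m = 30$ ($m = \left(5 + 5\right) \left(-5 + \left(5 - -3\right)\right) = 10 \left(-5 + \left(5 + 3\right)\right) = 10 \left(-5 + 8\right) = 10 \cdot 3 = 30$)
$S{\left(-27,-10 \right)} m = \left(-10\right) \left(-27\right) 30 = 270 \cdot 30 = 8100$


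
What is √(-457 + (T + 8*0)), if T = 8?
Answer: I*√449 ≈ 21.19*I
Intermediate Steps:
√(-457 + (T + 8*0)) = √(-457 + (8 + 8*0)) = √(-457 + (8 + 0)) = √(-457 + 8) = √(-449) = I*√449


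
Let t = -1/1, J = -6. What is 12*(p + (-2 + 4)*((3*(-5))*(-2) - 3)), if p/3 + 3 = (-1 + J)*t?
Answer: 792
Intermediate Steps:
t = -1 (t = -1*1 = -1)
p = 12 (p = -9 + 3*((-1 - 6)*(-1)) = -9 + 3*(-7*(-1)) = -9 + 3*7 = -9 + 21 = 12)
12*(p + (-2 + 4)*((3*(-5))*(-2) - 3)) = 12*(12 + (-2 + 4)*((3*(-5))*(-2) - 3)) = 12*(12 + 2*(-15*(-2) - 3)) = 12*(12 + 2*(30 - 3)) = 12*(12 + 2*27) = 12*(12 + 54) = 12*66 = 792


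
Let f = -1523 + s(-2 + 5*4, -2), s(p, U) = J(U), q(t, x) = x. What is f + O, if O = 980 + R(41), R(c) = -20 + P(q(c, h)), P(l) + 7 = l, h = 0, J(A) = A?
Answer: -572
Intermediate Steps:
P(l) = -7 + l
R(c) = -27 (R(c) = -20 + (-7 + 0) = -20 - 7 = -27)
O = 953 (O = 980 - 27 = 953)
s(p, U) = U
f = -1525 (f = -1523 - 2 = -1525)
f + O = -1525 + 953 = -572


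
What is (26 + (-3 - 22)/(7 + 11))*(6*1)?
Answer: 443/3 ≈ 147.67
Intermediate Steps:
(26 + (-3 - 22)/(7 + 11))*(6*1) = (26 - 25/18)*6 = (443/18)*6 = 443/3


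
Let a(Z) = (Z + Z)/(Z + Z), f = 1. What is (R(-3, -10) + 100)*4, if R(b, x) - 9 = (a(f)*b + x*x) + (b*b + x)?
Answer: 820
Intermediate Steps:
a(Z) = 1 (a(Z) = (2*Z)/((2*Z)) = (2*Z)*(1/(2*Z)) = 1)
R(b, x) = 9 + b + x + b**2 + x**2 (R(b, x) = 9 + ((1*b + x*x) + (b*b + x)) = 9 + ((b + x**2) + (b**2 + x)) = 9 + ((b + x**2) + (x + b**2)) = 9 + (b + x + b**2 + x**2) = 9 + b + x + b**2 + x**2)
(R(-3, -10) + 100)*4 = ((9 - 3 - 10 + (-3)**2 + (-10)**2) + 100)*4 = ((9 - 3 - 10 + 9 + 100) + 100)*4 = (105 + 100)*4 = 205*4 = 820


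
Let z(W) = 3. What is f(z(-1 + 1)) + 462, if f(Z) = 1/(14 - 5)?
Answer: 4159/9 ≈ 462.11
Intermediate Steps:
f(Z) = ⅑ (f(Z) = 1/9 = ⅑)
f(z(-1 + 1)) + 462 = ⅑ + 462 = 4159/9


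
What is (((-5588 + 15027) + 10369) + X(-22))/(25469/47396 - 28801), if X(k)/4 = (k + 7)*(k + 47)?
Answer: -867725968/1365026727 ≈ -0.63568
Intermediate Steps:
X(k) = 4*(7 + k)*(47 + k) (X(k) = 4*((k + 7)*(k + 47)) = 4*((7 + k)*(47 + k)) = 4*(7 + k)*(47 + k))
(((-5588 + 15027) + 10369) + X(-22))/(25469/47396 - 28801) = (((-5588 + 15027) + 10369) + (1316 + 4*(-22)**2 + 216*(-22)))/(25469/47396 - 28801) = ((9439 + 10369) + (1316 + 4*484 - 4752))/(25469*(1/47396) - 28801) = (19808 + (1316 + 1936 - 4752))/(25469/47396 - 28801) = (19808 - 1500)/(-1365026727/47396) = 18308*(-47396/1365026727) = -867725968/1365026727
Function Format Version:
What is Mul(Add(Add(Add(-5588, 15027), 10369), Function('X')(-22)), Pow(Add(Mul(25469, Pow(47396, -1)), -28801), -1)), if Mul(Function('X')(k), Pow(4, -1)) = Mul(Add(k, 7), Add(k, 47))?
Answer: Rational(-867725968, 1365026727) ≈ -0.63568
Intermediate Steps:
Function('X')(k) = Mul(4, Add(7, k), Add(47, k)) (Function('X')(k) = Mul(4, Mul(Add(k, 7), Add(k, 47))) = Mul(4, Mul(Add(7, k), Add(47, k))) = Mul(4, Add(7, k), Add(47, k)))
Mul(Add(Add(Add(-5588, 15027), 10369), Function('X')(-22)), Pow(Add(Mul(25469, Pow(47396, -1)), -28801), -1)) = Mul(Add(Add(Add(-5588, 15027), 10369), Add(1316, Mul(4, Pow(-22, 2)), Mul(216, -22))), Pow(Add(Mul(25469, Pow(47396, -1)), -28801), -1)) = Mul(Add(Add(9439, 10369), Add(1316, Mul(4, 484), -4752)), Pow(Add(Mul(25469, Rational(1, 47396)), -28801), -1)) = Mul(Add(19808, Add(1316, 1936, -4752)), Pow(Add(Rational(25469, 47396), -28801), -1)) = Mul(Add(19808, -1500), Pow(Rational(-1365026727, 47396), -1)) = Mul(18308, Rational(-47396, 1365026727)) = Rational(-867725968, 1365026727)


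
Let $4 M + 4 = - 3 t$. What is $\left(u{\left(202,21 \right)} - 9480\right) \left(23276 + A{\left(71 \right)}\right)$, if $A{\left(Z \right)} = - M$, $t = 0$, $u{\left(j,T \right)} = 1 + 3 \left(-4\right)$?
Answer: $-220922007$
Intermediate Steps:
$u{\left(j,T \right)} = -11$ ($u{\left(j,T \right)} = 1 - 12 = -11$)
$M = -1$ ($M = -1 + \frac{\left(-3\right) 0}{4} = -1 + \frac{1}{4} \cdot 0 = -1 + 0 = -1$)
$A{\left(Z \right)} = 1$ ($A{\left(Z \right)} = \left(-1\right) \left(-1\right) = 1$)
$\left(u{\left(202,21 \right)} - 9480\right) \left(23276 + A{\left(71 \right)}\right) = \left(-11 - 9480\right) \left(23276 + 1\right) = \left(-9491\right) 23277 = -220922007$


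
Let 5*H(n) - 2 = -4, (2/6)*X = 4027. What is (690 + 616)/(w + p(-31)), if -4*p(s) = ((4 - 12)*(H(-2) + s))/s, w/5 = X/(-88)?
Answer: -17813840/9335143 ≈ -1.9083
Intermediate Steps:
X = 12081 (X = 3*4027 = 12081)
H(n) = -⅖ (H(n) = ⅖ + (⅕)*(-4) = ⅖ - ⅘ = -⅖)
w = -60405/88 (w = 5*(12081/(-88)) = 5*(12081*(-1/88)) = 5*(-12081/88) = -60405/88 ≈ -686.42)
p(s) = -(16/5 - 8*s)/(4*s) (p(s) = -(4 - 12)*(-⅖ + s)/(4*s) = -(-8*(-⅖ + s))/(4*s) = -(16/5 - 8*s)/(4*s))
(690 + 616)/(w + p(-31)) = (690 + 616)/(-60405/88 + (2 - ⅘/(-31))) = 1306/(-60405/88 + (2 - ⅘*(-1/31))) = 1306/(-60405/88 + (2 + 4/155)) = 1306/(-60405/88 + 314/155) = 1306/(-9335143/13640) = 1306*(-13640/9335143) = -17813840/9335143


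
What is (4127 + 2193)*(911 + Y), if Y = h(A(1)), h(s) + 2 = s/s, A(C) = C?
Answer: 5751200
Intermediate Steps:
h(s) = -1 (h(s) = -2 + s/s = -2 + 1 = -1)
Y = -1
(4127 + 2193)*(911 + Y) = (4127 + 2193)*(911 - 1) = 6320*910 = 5751200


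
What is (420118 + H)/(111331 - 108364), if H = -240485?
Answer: 179633/2967 ≈ 60.544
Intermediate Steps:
(420118 + H)/(111331 - 108364) = (420118 - 240485)/(111331 - 108364) = 179633/2967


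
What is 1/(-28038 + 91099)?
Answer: 1/63061 ≈ 1.5858e-5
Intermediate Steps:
1/(-28038 + 91099) = 1/63061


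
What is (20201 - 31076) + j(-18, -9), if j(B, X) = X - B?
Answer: -10866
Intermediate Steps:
(20201 - 31076) + j(-18, -9) = (20201 - 31076) + (-9 - 1*(-18)) = -10875 + (-9 + 18) = -10875 + 9 = -10866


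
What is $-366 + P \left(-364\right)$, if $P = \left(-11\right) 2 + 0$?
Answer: $7642$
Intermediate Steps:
$P = -22$ ($P = -22 + 0 = -22$)
$-366 + P \left(-364\right) = -366 - -8008 = -366 + 8008 = 7642$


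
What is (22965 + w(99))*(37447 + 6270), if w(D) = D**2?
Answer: 1432431222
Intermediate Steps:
(22965 + w(99))*(37447 + 6270) = (22965 + 99**2)*(37447 + 6270) = (22965 + 9801)*43717 = 32766*43717 = 1432431222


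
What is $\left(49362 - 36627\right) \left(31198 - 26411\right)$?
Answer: $60962445$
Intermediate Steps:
$\left(49362 - 36627\right) \left(31198 - 26411\right) = 12735 \cdot 4787 = 60962445$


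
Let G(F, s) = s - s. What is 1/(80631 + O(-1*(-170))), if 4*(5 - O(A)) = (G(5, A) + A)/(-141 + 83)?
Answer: 116/9353861 ≈ 1.2401e-5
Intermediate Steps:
G(F, s) = 0
O(A) = 5 + A/232 (O(A) = 5 - (0 + A)/(4*(-141 + 83)) = 5 - A/(4*(-58)) = 5 - A*(-1)/(4*58) = 5 - (-1)*A/232 = 5 + A/232)
1/(80631 + O(-1*(-170))) = 1/(80631 + (5 + (-1*(-170))/232)) = 1/(80631 + (5 + (1/232)*170)) = 1/(80631 + (5 + 85/116)) = 1/(80631 + 665/116) = 1/(9353861/116) = 116/9353861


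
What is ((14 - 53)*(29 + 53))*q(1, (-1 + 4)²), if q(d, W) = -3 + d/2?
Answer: 7995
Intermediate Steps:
q(d, W) = -3 + d/2 (q(d, W) = -3 + d*(½) = -3 + d/2)
((14 - 53)*(29 + 53))*q(1, (-1 + 4)²) = ((14 - 53)*(29 + 53))*(-3 + (½)*1) = (-39*82)*(-3 + ½) = -3198*(-5/2) = 7995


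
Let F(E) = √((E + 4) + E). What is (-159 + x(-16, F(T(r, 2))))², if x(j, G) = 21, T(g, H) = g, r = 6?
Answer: 19044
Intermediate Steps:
F(E) = √(4 + 2*E) (F(E) = √((4 + E) + E) = √(4 + 2*E))
(-159 + x(-16, F(T(r, 2))))² = (-159 + 21)² = (-138)² = 19044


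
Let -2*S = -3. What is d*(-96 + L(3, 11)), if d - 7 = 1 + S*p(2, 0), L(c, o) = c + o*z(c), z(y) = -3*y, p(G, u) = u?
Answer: -1536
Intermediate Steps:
S = 3/2 (S = -1/2*(-3) = 3/2 ≈ 1.5000)
L(c, o) = c - 3*c*o (L(c, o) = c + o*(-3*c) = c - 3*c*o)
d = 8 (d = 7 + (1 + (3/2)*0) = 7 + (1 + 0) = 7 + 1 = 8)
d*(-96 + L(3, 11)) = 8*(-96 + 3*(1 - 3*11)) = 8*(-96 + 3*(1 - 33)) = 8*(-96 + 3*(-32)) = 8*(-96 - 96) = 8*(-192) = -1536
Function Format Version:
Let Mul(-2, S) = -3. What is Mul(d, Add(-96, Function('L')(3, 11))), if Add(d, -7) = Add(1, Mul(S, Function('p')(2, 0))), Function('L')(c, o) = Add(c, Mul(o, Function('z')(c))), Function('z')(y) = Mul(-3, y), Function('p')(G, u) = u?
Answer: -1536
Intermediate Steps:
S = Rational(3, 2) (S = Mul(Rational(-1, 2), -3) = Rational(3, 2) ≈ 1.5000)
Function('L')(c, o) = Add(c, Mul(-3, c, o)) (Function('L')(c, o) = Add(c, Mul(o, Mul(-3, c))) = Add(c, Mul(-3, c, o)))
d = 8 (d = Add(7, Add(1, Mul(Rational(3, 2), 0))) = Add(7, Add(1, 0)) = Add(7, 1) = 8)
Mul(d, Add(-96, Function('L')(3, 11))) = Mul(8, Add(-96, Mul(3, Add(1, Mul(-3, 11))))) = Mul(8, Add(-96, Mul(3, Add(1, -33)))) = Mul(8, Add(-96, Mul(3, -32))) = Mul(8, Add(-96, -96)) = Mul(8, -192) = -1536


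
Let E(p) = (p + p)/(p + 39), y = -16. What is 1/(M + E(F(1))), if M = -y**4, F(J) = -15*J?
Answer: -4/262149 ≈ -1.5258e-5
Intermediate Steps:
M = -65536 (M = -1*(-16)**4 = -1*65536 = -65536)
E(p) = 2*p/(39 + p) (E(p) = (2*p)/(39 + p) = 2*p/(39 + p))
1/(M + E(F(1))) = 1/(-65536 + 2*(-15*1)/(39 - 15*1)) = 1/(-65536 + 2*(-15)/(39 - 15)) = 1/(-65536 + 2*(-15)/24) = 1/(-65536 + 2*(-15)*(1/24)) = 1/(-65536 - 5/4) = 1/(-262149/4) = -4/262149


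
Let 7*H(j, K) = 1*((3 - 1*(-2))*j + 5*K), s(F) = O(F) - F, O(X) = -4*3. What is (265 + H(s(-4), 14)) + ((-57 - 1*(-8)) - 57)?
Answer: 1143/7 ≈ 163.29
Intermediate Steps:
O(X) = -12
s(F) = -12 - F
H(j, K) = 5*K/7 + 5*j/7 (H(j, K) = (1*((3 - 1*(-2))*j + 5*K))/7 = (1*((3 + 2)*j + 5*K))/7 = (1*(5*j + 5*K))/7 = (1*(5*K + 5*j))/7 = (5*K + 5*j)/7 = 5*K/7 + 5*j/7)
(265 + H(s(-4), 14)) + ((-57 - 1*(-8)) - 57) = (265 + ((5/7)*14 + 5*(-12 - 1*(-4))/7)) + ((-57 - 1*(-8)) - 57) = (265 + (10 + 5*(-12 + 4)/7)) + ((-57 + 8) - 57) = (265 + (10 + (5/7)*(-8))) + (-49 - 57) = (265 + (10 - 40/7)) - 106 = (265 + 30/7) - 106 = 1885/7 - 106 = 1143/7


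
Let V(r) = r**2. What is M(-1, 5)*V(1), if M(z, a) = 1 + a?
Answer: 6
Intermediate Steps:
M(-1, 5)*V(1) = (1 + 5)*1**2 = 6*1 = 6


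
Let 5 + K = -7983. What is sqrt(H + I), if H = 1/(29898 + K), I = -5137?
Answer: 3*I*sqrt(274000785310)/21910 ≈ 71.673*I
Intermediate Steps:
K = -7988 (K = -5 - 7983 = -7988)
H = 1/21910 (H = 1/(29898 - 7988) = 1/21910 ≈ 4.5641e-5)
sqrt(H + I) = sqrt(1/21910 - 5137) = sqrt(-112551669/21910) = 3*I*sqrt(274000785310)/21910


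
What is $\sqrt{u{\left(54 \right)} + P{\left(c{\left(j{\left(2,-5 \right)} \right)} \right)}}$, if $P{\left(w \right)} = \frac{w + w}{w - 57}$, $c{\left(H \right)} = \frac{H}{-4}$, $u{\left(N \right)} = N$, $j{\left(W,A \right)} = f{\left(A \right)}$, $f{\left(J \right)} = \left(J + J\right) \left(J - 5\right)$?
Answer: $\frac{\sqrt{91799}}{41} \approx 7.3898$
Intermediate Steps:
$f{\left(J \right)} = 2 J \left(-5 + J\right)$
$j{\left(W,A \right)} = 2 A \left(-5 + A\right)$
$c{\left(H \right)} = - \frac{H}{4}$ ($c{\left(H \right)} = H \left(- \frac{1}{4}\right) = - \frac{H}{4}$)
$P{\left(w \right)} = \frac{2 w}{-57 + w}$
$\sqrt{u{\left(54 \right)} + P{\left(c{\left(j{\left(2,-5 \right)} \right)} \right)}} = \sqrt{54 + \frac{2 \left(- \frac{2 \left(-5\right) \left(-5 - 5\right)}{4}\right)}{-57 - \frac{2 \left(-5\right) \left(-5 - 5\right)}{4}}} = \sqrt{54 + \frac{2 \left(- \frac{2 \left(-5\right) \left(-10\right)}{4}\right)}{-57 - \frac{2 \left(-5\right) \left(-10\right)}{4}}} = \sqrt{54 + \frac{2 \left(\left(- \frac{1}{4}\right) 100\right)}{-57 - 25}} = \sqrt{54 + 2 \left(-25\right) \frac{1}{-57 - 25}} = \sqrt{54 + 2 \left(-25\right) \frac{1}{-82}} = \sqrt{54 + 2 \left(-25\right) \left(- \frac{1}{82}\right)} = \sqrt{54 + \frac{25}{41}} = \sqrt{\frac{2239}{41}} = \frac{\sqrt{91799}}{41}$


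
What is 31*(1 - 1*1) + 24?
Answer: 24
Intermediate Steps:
31*(1 - 1*1) + 24 = 31*(1 - 1) + 24 = 31*0 + 24 = 0 + 24 = 24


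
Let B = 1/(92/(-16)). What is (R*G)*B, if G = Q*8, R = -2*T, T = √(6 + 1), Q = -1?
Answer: -64*√7/23 ≈ -7.3621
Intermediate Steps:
T = √7 ≈ 2.6458
R = -2*√7 ≈ -5.2915
G = -8 (G = -1*8 = -8)
B = -4/23 (B = 1/(92*(-1/16)) = 1/(-23/4) = -4/23 ≈ -0.17391)
(R*G)*B = (-2*√7*(-8))*(-4/23) = (16*√7)*(-4/23) = -64*√7/23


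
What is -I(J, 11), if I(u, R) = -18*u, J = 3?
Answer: 54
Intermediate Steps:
-I(J, 11) = -(-18)*3 = -1*(-54) = 54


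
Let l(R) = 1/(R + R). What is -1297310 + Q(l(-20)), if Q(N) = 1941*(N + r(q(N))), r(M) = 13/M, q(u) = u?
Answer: -92267141/40 ≈ -2.3067e+6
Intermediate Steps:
l(R) = 1/(2*R)
Q(N) = 1941*N + 25233/N (Q(N) = 1941*(N + 13/N) = 1941*N + 25233/N)
-1297310 + Q(l(-20)) = -1297310 + (1941*((1/2)/(-20)) + 25233/(((1/2)/(-20)))) = -1297310 + (1941*((1/2)*(-1/20)) + 25233/(((1/2)*(-1/20)))) = -1297310 + (1941*(-1/40) + 25233/(-1/40)) = -1297310 + (-1941/40 + 25233*(-40)) = -1297310 + (-1941/40 - 1009320) = -1297310 - 40374741/40 = -92267141/40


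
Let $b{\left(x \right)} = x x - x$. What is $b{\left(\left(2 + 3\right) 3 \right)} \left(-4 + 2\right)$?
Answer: $-420$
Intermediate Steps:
$b{\left(x \right)} = x^{2} - x$
$b{\left(\left(2 + 3\right) 3 \right)} \left(-4 + 2\right) = \left(2 + 3\right) 3 \left(-1 + \left(2 + 3\right) 3\right) \left(-4 + 2\right) = 5 \cdot 3 \left(-1 + 5 \cdot 3\right) \left(-2\right) = 15 \left(-1 + 15\right) \left(-2\right) = 15 \cdot 14 \left(-2\right) = 210 \left(-2\right) = -420$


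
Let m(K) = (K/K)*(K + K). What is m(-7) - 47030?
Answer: -47044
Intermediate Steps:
m(K) = 2*K (m(K) = 1*(2*K) = 2*K)
m(-7) - 47030 = 2*(-7) - 47030 = -14 - 47030 = -47044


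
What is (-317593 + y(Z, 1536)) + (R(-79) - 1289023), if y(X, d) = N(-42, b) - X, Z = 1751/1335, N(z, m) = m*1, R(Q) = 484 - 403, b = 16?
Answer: -2144704616/1335 ≈ -1.6065e+6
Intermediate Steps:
R(Q) = 81
N(z, m) = m
Z = 1751/1335 (Z = 1751*(1/1335) = 1751/1335 ≈ 1.3116)
y(X, d) = 16 - X
(-317593 + y(Z, 1536)) + (R(-79) - 1289023) = (-317593 + (16 - 1*1751/1335)) + (81 - 1289023) = (-317593 + (16 - 1751/1335)) - 1288942 = (-317593 + 19609/1335) - 1288942 = -423967046/1335 - 1288942 = -2144704616/1335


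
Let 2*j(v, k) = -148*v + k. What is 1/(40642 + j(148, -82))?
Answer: 1/29649 ≈ 3.3728e-5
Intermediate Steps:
j(v, k) = k/2 - 74*v (j(v, k) = (-148*v + k)/2 = (k - 148*v)/2 = k/2 - 74*v)
1/(40642 + j(148, -82)) = 1/(40642 + ((1/2)*(-82) - 74*148)) = 1/(40642 + (-41 - 10952)) = 1/(40642 - 10993) = 1/29649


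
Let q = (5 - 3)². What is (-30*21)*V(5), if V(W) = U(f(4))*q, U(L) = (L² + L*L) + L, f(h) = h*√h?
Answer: -342720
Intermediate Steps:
f(h) = h^(3/2)
U(L) = L + 2*L² (U(L) = (L² + L²) + L = 2*L² + L = L + 2*L²)
q = 4 (q = 2² = 4)
V(W) = 544 (V(W) = (4^(3/2)*(1 + 2*4^(3/2)))*4 = (8*(1 + 2*8))*4 = (8*(1 + 16))*4 = (8*17)*4 = 136*4 = 544)
(-30*21)*V(5) = -30*21*544 = -630*544 = -342720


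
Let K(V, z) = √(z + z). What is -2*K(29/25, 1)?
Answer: -2*√2 ≈ -2.8284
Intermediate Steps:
K(V, z) = √2*√z (K(V, z) = √(2*z) = √2*√z)
-2*K(29/25, 1) = -2*√2*√1 = -2*√2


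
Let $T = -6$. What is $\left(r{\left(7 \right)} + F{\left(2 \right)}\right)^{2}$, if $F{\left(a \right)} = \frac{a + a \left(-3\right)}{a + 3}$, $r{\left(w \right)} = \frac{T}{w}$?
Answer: $\frac{3364}{1225} \approx 2.7461$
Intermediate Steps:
$r{\left(w \right)} = - \frac{6}{w}$
$F{\left(a \right)} = - \frac{2 a}{3 + a}$ ($F{\left(a \right)} = \frac{a - 3 a}{3 + a} = \frac{\left(-2\right) a}{3 + a} = - \frac{2 a}{3 + a}$)
$\left(r{\left(7 \right)} + F{\left(2 \right)}\right)^{2} = \left(- \frac{6}{7} - \frac{4}{3 + 2}\right)^{2} = \left(\left(-6\right) \frac{1}{7} - \frac{4}{5}\right)^{2} = \left(- \frac{6}{7} - 4 \cdot \frac{1}{5}\right)^{2} = \left(- \frac{6}{7} - \frac{4}{5}\right)^{2} = \left(- \frac{58}{35}\right)^{2} = \frac{3364}{1225}$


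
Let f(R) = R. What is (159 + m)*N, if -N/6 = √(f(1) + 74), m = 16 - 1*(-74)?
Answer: -7470*√3 ≈ -12938.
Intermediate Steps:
m = 90 (m = 16 + 74 = 90)
N = -30*√3 (N = -6*√(1 + 74) = -30*√3 ≈ -51.962)
(159 + m)*N = (159 + 90)*(-30*√3) = 249*(-30*√3) = -7470*√3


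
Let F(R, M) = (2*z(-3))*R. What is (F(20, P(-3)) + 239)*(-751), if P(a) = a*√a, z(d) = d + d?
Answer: 751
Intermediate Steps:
z(d) = 2*d
P(a) = a^(3/2)
F(R, M) = -12*R (F(R, M) = (2*(2*(-3)))*R = (2*(-6))*R = -12*R)
(F(20, P(-3)) + 239)*(-751) = (-12*20 + 239)*(-751) = (-240 + 239)*(-751) = -1*(-751) = 751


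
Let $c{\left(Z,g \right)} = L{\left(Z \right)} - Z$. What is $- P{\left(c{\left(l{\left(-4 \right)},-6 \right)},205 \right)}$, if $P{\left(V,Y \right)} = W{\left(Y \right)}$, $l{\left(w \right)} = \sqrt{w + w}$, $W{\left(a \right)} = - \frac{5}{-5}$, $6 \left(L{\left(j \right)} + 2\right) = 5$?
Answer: $-1$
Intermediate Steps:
$L{\left(j \right)} = - \frac{7}{6}$ ($L{\left(j \right)} = -2 + \frac{1}{6} \cdot 5 = -2 + \frac{5}{6} = - \frac{7}{6}$)
$W{\left(a \right)} = 1$ ($W{\left(a \right)} = \left(-5\right) \left(- \frac{1}{5}\right) = 1$)
$l{\left(w \right)} = \sqrt{2} \sqrt{w}$ ($l{\left(w \right)} = \sqrt{2 w} = \sqrt{2} \sqrt{w}$)
$c{\left(Z,g \right)} = - \frac{7}{6} - Z$
$P{\left(V,Y \right)} = 1$
$- P{\left(c{\left(l{\left(-4 \right)},-6 \right)},205 \right)} = \left(-1\right) 1 = -1$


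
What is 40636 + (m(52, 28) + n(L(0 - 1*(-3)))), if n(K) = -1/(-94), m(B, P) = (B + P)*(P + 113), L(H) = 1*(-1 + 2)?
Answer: 4880105/94 ≈ 51916.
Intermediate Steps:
L(H) = 1 (L(H) = 1*1 = 1)
m(B, P) = (113 + P)*(B + P) (m(B, P) = (B + P)*(113 + P) = (113 + P)*(B + P))
n(K) = 1/94 (n(K) = -1*(-1/94) = 1/94)
40636 + (m(52, 28) + n(L(0 - 1*(-3)))) = 40636 + ((28**2 + 113*52 + 113*28 + 52*28) + 1/94) = 40636 + ((784 + 5876 + 3164 + 1456) + 1/94) = 40636 + (11280 + 1/94) = 40636 + 1060321/94 = 4880105/94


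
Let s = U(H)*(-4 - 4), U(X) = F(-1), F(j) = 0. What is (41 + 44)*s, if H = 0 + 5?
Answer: 0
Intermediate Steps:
H = 5
U(X) = 0
s = 0 (s = 0*(-4 - 4) = 0*(-8) = 0)
(41 + 44)*s = (41 + 44)*0 = 85*0 = 0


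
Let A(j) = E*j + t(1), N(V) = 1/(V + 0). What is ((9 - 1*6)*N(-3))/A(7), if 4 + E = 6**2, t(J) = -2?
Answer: -1/222 ≈ -0.0045045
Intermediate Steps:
E = 32 (E = -4 + 6**2 = -4 + 36 = 32)
N(V) = 1/V
A(j) = -2 + 32*j (A(j) = 32*j - 2 = -2 + 32*j)
((9 - 1*6)*N(-3))/A(7) = ((9 - 1*6)/(-3))/(-2 + 32*7) = ((9 - 6)*(-1/3))/(-2 + 224) = (3*(-1/3))/222 = -1*1/222 = -1/222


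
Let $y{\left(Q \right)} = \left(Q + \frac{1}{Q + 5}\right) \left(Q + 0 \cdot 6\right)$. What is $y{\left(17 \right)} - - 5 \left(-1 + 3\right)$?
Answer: $\frac{6595}{22} \approx 299.77$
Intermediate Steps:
$y{\left(Q \right)} = Q \left(Q + \frac{1}{5 + Q}\right)$ ($y{\left(Q \right)} = \left(Q + \frac{1}{5 + Q}\right) \left(Q + 0\right) = \left(Q + \frac{1}{5 + Q}\right) Q = Q \left(Q + \frac{1}{5 + Q}\right)$)
$y{\left(17 \right)} - - 5 \left(-1 + 3\right) = \frac{17 \left(1 + 17^{2} + 5 \cdot 17\right)}{5 + 17} - - 5 \left(-1 + 3\right) = \frac{17 \left(1 + 289 + 85\right)}{22} - \left(-5\right) 2 = 17 \cdot \frac{1}{22} \cdot 375 - -10 = \frac{6375}{22} + 10 = \frac{6595}{22}$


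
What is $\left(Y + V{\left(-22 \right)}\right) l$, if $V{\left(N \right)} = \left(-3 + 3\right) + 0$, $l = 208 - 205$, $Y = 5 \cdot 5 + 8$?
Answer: $99$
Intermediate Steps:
$Y = 33$ ($Y = 25 + 8 = 33$)
$l = 3$ ($l = 208 - 205 = 3$)
$V{\left(N \right)} = 0$ ($V{\left(N \right)} = 0 + 0 = 0$)
$\left(Y + V{\left(-22 \right)}\right) l = \left(33 + 0\right) 3 = 33 \cdot 3 = 99$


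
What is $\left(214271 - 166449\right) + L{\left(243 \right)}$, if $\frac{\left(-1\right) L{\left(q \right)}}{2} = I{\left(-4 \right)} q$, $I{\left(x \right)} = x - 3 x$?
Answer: $43934$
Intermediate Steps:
$I{\left(x \right)} = - 2 x$
$L{\left(q \right)} = - 16 q$ ($L{\left(q \right)} = - 2 \left(-2\right) \left(-4\right) q = - 2 \cdot 8 q = - 16 q$)
$\left(214271 - 166449\right) + L{\left(243 \right)} = \left(214271 - 166449\right) - 3888 = 47822 - 3888 = 43934$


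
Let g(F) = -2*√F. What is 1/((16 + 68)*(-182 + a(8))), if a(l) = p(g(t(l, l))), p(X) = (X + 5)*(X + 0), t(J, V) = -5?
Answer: I/(168*(-101*I + 5*√5)) ≈ -5.8221e-5 + 6.4449e-6*I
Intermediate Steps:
p(X) = X*(5 + X) (p(X) = (5 + X)*X = X*(5 + X))
a(l) = -2*I*√5*(5 - 2*I*√5) (a(l) = (-2*I*√5)*(5 - 2*I*√5) = -2*I*√5*(5 - 2*I*√5))
1/((16 + 68)*(-182 + a(8))) = 1/((16 + 68)*(-182 + (-20 - 10*I*√5))) = 1/(84*(-202 - 10*I*√5)) = 1/(-16968 - 840*I*√5)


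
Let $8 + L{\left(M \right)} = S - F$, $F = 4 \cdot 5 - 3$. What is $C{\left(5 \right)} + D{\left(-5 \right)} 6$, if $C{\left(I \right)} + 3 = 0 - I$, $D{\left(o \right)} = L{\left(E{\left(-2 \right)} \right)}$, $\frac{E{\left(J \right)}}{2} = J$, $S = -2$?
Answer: $-170$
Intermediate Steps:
$F = 17$ ($F = 20 - 3 = 17$)
$E{\left(J \right)} = 2 J$
$L{\left(M \right)} = -27$ ($L{\left(M \right)} = -8 - 19 = -27$)
$D{\left(o \right)} = -27$
$C{\left(I \right)} = -3 - I$ ($C{\left(I \right)} = -3 + \left(0 - I\right) = -3 - I$)
$C{\left(5 \right)} + D{\left(-5 \right)} 6 = \left(-3 - 5\right) - 162 = -8 - 162 = -170$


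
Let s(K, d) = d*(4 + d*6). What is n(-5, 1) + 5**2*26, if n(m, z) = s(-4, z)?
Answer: 660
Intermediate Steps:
s(K, d) = d*(4 + 6*d)
n(m, z) = 2*z*(2 + 3*z)
n(-5, 1) + 5**2*26 = 2*1*(2 + 3*1) + 5**2*26 = 2*1*(2 + 3) + 25*26 = 2*1*5 + 650 = 10 + 650 = 660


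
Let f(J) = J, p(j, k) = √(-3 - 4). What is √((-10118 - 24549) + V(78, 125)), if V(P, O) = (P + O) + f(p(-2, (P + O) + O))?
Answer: √(-34464 + I*√7) ≈ 0.0071 + 185.64*I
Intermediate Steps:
p(j, k) = I*√7 (p(j, k) = √(-7) = I*√7)
V(P, O) = O + P + I*√7 (V(P, O) = (P + O) + I*√7 = (O + P) + I*√7 = O + P + I*√7)
√((-10118 - 24549) + V(78, 125)) = √((-10118 - 24549) + (125 + 78 + I*√7)) = √(-34667 + (203 + I*√7)) = √(-34464 + I*√7)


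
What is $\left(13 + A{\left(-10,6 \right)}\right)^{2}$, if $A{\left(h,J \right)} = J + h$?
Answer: $81$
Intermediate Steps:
$\left(13 + A{\left(-10,6 \right)}\right)^{2} = \left(13 + \left(6 - 10\right)\right)^{2} = \left(13 - 4\right)^{2} = 9^{2} = 81$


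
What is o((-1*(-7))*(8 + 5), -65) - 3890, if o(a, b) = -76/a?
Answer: -354066/91 ≈ -3890.8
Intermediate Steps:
o((-1*(-7))*(8 + 5), -65) - 3890 = -76*1/(7*(8 + 5)) - 3890 = -76/(7*13) - 3890 = -76/91 - 3890 = -354066/91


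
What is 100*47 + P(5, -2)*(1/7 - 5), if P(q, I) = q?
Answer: 32730/7 ≈ 4675.7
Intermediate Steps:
100*47 + P(5, -2)*(1/7 - 5) = 100*47 + 5*(1/7 - 5) = 4700 + 5*(1*(⅐) - 5) = 4700 + 5*(⅐ - 5) = 4700 + 5*(-34/7) = 4700 - 170/7 = 32730/7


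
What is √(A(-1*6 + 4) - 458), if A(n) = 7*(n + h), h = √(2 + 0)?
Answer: √(-472 + 7*√2) ≈ 21.497*I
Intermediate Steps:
h = √2 ≈ 1.4142
A(n) = 7*n + 7*√2 (A(n) = 7*(n + √2) = 7*n + 7*√2)
√(A(-1*6 + 4) - 458) = √((7*(-1*6 + 4) + 7*√2) - 458) = √((7*(-6 + 4) + 7*√2) - 458) = √((7*(-2) + 7*√2) - 458) = √((-14 + 7*√2) - 458) = √(-472 + 7*√2)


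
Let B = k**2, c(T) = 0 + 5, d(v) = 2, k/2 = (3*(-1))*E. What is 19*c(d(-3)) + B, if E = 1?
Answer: 131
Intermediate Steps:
k = -6 (k = 2*((3*(-1))*1) = 2*(-3*1) = 2*(-3) = -6)
c(T) = 5
B = 36 (B = (-6)**2 = 36)
19*c(d(-3)) + B = 19*5 + 36 = 95 + 36 = 131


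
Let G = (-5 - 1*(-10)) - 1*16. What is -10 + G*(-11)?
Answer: 111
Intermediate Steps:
G = -11 (G = (-5 + 10) - 16 = 5 - 16 = -11)
-10 + G*(-11) = -10 - 11*(-11) = -10 + 121 = 111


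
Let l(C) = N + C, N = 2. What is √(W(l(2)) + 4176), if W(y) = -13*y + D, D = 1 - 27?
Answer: √4098 ≈ 64.016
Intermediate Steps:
l(C) = 2 + C
D = -26
W(y) = -26 - 13*y (W(y) = -13*y - 26 = -26 - 13*y)
√(W(l(2)) + 4176) = √((-26 - 13*(2 + 2)) + 4176) = √((-26 - 13*4) + 4176) = √((-26 - 52) + 4176) = √(-78 + 4176) = √4098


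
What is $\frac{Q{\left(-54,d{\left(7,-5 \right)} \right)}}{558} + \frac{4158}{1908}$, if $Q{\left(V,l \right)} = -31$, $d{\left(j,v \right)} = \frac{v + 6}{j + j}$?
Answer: $\frac{1013}{477} \approx 2.1237$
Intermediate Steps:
$d{\left(j,v \right)} = \frac{6 + v}{2 j}$
$\frac{Q{\left(-54,d{\left(7,-5 \right)} \right)}}{558} + \frac{4158}{1908} = - \frac{31}{558} + \frac{4158}{1908} = \left(-31\right) \frac{1}{558} + 4158 \cdot \frac{1}{1908} = - \frac{1}{18} + \frac{231}{106} = \frac{1013}{477}$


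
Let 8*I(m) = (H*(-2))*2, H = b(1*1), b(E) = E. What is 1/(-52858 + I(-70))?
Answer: -2/105717 ≈ -1.8918e-5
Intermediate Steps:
H = 1 (H = 1*1 = 1)
I(m) = -½ (I(m) = ((1*(-2))*2)/8 = (-2*2)/8 = (⅛)*(-4) = -½)
1/(-52858 + I(-70)) = 1/(-52858 - ½) = 1/(-105717/2) = -2/105717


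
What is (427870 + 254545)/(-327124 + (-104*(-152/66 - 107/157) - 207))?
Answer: -3535592115/1694293759 ≈ -2.0868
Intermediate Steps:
(427870 + 254545)/(-327124 + (-104*(-152/66 - 107/157) - 207)) = 682415/(-327124 + (-104*(-152*1/66 - 107*1/157) - 207)) = 682415/(-327124 + (-104*(-76/33 - 107/157) - 207)) = 682415/(-327124 + (-104*(-15463/5181) - 207)) = 682415/(-327124 + (1608152/5181 - 207)) = 682415/(-327124 + 535685/5181) = 682415/(-1694293759/5181) = 682415*(-5181/1694293759) = -3535592115/1694293759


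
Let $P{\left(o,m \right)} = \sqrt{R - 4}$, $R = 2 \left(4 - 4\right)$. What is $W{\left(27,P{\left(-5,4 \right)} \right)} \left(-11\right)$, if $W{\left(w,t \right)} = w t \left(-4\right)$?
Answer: $2376 i \approx 2376.0 i$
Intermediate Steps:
$R = 0$ ($R = 2 \cdot 0 = 0$)
$P{\left(o,m \right)} = 2 i$ ($P{\left(o,m \right)} = \sqrt{0 - 4} = \sqrt{-4} = 2 i$)
$W{\left(w,t \right)} = - 4 t w$ ($W{\left(w,t \right)} = t w \left(-4\right) = - 4 t w$)
$W{\left(27,P{\left(-5,4 \right)} \right)} \left(-11\right) = \left(-4\right) 2 i 27 \left(-11\right) = - 216 i \left(-11\right) = 2376 i$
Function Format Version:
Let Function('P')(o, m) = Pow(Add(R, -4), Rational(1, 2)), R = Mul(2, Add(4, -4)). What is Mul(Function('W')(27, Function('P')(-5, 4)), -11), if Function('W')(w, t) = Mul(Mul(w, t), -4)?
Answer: Mul(2376, I) ≈ Mul(2376.0, I)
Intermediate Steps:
R = 0 (R = Mul(2, 0) = 0)
Function('P')(o, m) = Mul(2, I) (Function('P')(o, m) = Pow(Add(0, -4), Rational(1, 2)) = Pow(-4, Rational(1, 2)) = Mul(2, I))
Function('W')(w, t) = Mul(-4, t, w) (Function('W')(w, t) = Mul(Mul(t, w), -4) = Mul(-4, t, w))
Mul(Function('W')(27, Function('P')(-5, 4)), -11) = Mul(Mul(-4, Mul(2, I), 27), -11) = Mul(Mul(-216, I), -11) = Mul(2376, I)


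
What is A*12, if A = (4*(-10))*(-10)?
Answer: 4800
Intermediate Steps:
A = 400 (A = -40*(-10) = 400)
A*12 = 400*12 = 4800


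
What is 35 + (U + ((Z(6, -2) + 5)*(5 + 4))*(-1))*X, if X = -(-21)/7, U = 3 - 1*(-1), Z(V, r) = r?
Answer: -34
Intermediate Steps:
U = 4 (U = 3 + 1 = 4)
X = 3 (X = -(-21)/7 = -3*(-1) = 3)
35 + (U + ((Z(6, -2) + 5)*(5 + 4))*(-1))*X = 35 + (4 + ((-2 + 5)*(5 + 4))*(-1))*3 = 35 + (4 + (3*9)*(-1))*3 = 35 + (4 + 27*(-1))*3 = 35 + (4 - 27)*3 = 35 - 23*3 = 35 - 69 = -34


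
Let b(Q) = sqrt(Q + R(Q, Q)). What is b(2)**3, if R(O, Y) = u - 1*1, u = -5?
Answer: -8*I ≈ -8.0*I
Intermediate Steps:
R(O, Y) = -6 (R(O, Y) = -5 - 1*1 = -5 - 1 = -6)
b(Q) = sqrt(-6 + Q) (b(Q) = sqrt(Q - 6) = sqrt(-6 + Q))
b(2)**3 = (sqrt(-6 + 2))**3 = (sqrt(-4))**3 = (2*I)**3 = -8*I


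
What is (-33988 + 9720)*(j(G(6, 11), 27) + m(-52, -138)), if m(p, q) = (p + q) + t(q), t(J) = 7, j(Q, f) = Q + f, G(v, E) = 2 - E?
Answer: 4004220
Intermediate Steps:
m(p, q) = 7 + p + q (m(p, q) = (p + q) + 7 = 7 + p + q)
(-33988 + 9720)*(j(G(6, 11), 27) + m(-52, -138)) = (-33988 + 9720)*(((2 - 1*11) + 27) + (7 - 52 - 138)) = -24268*(((2 - 11) + 27) - 183) = -24268*((-9 + 27) - 183) = -24268*(18 - 183) = -24268*(-165) = 4004220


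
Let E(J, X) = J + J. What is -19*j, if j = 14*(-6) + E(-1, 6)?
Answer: 1634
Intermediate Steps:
E(J, X) = 2*J
j = -86 (j = 14*(-6) + 2*(-1) = -84 - 2 = -86)
-19*j = -19*(-86) = 1634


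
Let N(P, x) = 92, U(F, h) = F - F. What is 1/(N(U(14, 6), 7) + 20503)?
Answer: 1/20595 ≈ 4.8555e-5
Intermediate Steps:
U(F, h) = 0
1/(N(U(14, 6), 7) + 20503) = 1/(92 + 20503) = 1/20595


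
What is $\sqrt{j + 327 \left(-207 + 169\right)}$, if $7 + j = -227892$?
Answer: $5 i \sqrt{9613} \approx 490.23 i$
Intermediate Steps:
$j = -227899$ ($j = -7 - 227892 = -227899$)
$\sqrt{j + 327 \left(-207 + 169\right)} = \sqrt{-227899 + 327 \left(-207 + 169\right)} = \sqrt{-227899 + 327 \left(-38\right)} = \sqrt{-227899 - 12426} = \sqrt{-240325} = 5 i \sqrt{9613}$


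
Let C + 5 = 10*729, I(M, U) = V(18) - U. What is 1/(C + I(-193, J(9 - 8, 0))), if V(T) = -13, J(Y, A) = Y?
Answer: 1/7271 ≈ 0.00013753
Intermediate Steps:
I(M, U) = -13 - U
C = 7285 (C = -5 + 10*729 = -5 + 7290 = 7285)
1/(C + I(-193, J(9 - 8, 0))) = 1/(7285 + (-13 - (9 - 8))) = 1/(7285 + (-13 - 1*1)) = 1/(7285 + (-13 - 1)) = 1/(7285 - 14) = 1/7271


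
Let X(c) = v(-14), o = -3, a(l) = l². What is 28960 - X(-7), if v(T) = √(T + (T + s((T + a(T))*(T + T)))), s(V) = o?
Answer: 28960 - I*√31 ≈ 28960.0 - 5.5678*I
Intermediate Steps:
s(V) = -3
v(T) = √(-3 + 2*T) (v(T) = √(T + (T - 3)) = √(T + (-3 + T)) = √(-3 + 2*T))
X(c) = I*√31 (X(c) = √(-3 + 2*(-14)) = √(-3 - 28) = √(-31) = I*√31)
28960 - X(-7) = 28960 - I*√31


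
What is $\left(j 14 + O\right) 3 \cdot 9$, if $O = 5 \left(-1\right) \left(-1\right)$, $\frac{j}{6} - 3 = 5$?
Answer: $18279$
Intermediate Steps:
$j = 48$ ($j = 18 + 6 \cdot 5 = 18 + 30 = 48$)
$O = 5$ ($O = \left(-5\right) \left(-1\right) = 5$)
$\left(j 14 + O\right) 3 \cdot 9 = \left(48 \cdot 14 + 5\right) 3 \cdot 9 = \left(672 + 5\right) 27 = 677 \cdot 27 = 18279$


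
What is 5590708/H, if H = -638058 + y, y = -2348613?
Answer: -5590708/2986671 ≈ -1.8719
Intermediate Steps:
H = -2986671 (H = -638058 - 2348613 = -2986671)
5590708/H = 5590708/(-2986671) = 5590708*(-1/2986671) = -5590708/2986671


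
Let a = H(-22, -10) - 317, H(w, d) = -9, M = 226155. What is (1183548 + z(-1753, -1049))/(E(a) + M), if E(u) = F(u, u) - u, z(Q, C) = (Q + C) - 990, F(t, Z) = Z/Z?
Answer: 196626/37747 ≈ 5.2091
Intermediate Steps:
F(t, Z) = 1
z(Q, C) = -990 + C + Q (z(Q, C) = (C + Q) - 990 = -990 + C + Q)
a = -326 (a = -9 - 317 = -326)
E(u) = 1 - u
(1183548 + z(-1753, -1049))/(E(a) + M) = (1183548 + (-990 - 1049 - 1753))/((1 - 1*(-326)) + 226155) = (1183548 - 3792)/((1 + 326) + 226155) = 1179756/(327 + 226155) = 1179756/226482 = 1179756*(1/226482) = 196626/37747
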